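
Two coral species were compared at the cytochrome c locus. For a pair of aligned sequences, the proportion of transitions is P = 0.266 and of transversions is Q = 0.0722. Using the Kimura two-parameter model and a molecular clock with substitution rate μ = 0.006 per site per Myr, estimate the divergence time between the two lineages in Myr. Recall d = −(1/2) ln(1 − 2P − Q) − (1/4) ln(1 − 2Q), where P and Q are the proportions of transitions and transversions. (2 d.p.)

Under the Kimura two-parameter model, d = −½ ln(1 − 2P − Q) − ¼ ln(1 − 2Q).
1 − 2P − Q = 0.3958, giving −½ ln(0.3958) = 0.463423.
1 − 2Q = 0.8556, giving −¼ ln(0.8556) = 0.038988.
d = 0.463423 + 0.038988 = 0.502411.
Under a molecular clock d = 2μt, so t = d/(2μ) = 0.502411 / (2 × 0.006) = 41.87 Myr.

41.87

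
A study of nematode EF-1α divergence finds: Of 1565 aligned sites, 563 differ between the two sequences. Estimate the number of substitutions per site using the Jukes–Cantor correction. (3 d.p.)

p = 563/1565 ≈ 0.359744.
d = −(3/4) ln(1 − 4p/3) = −0.75 ln(1 − 0.479659) = −0.75 ln(0.520341)
  = −0.75 × (-0.653271) = 0.489953 substitutions/site.

0.490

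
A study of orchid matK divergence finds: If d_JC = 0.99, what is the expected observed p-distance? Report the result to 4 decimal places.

p = (3/4)(1 − e^(−4d/3)) = 0.75 × (1 − e^(-1.32)) = 0.75 × (1 − 0.267135) = 0.549649.

0.5496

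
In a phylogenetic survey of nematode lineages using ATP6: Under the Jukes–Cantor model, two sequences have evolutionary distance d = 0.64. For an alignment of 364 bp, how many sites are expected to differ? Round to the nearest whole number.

Invert JC69: p = (3/4)(1 − e^(−4d/3)) = 0.75 × (1 − e^(-0.853333)) = 0.75 × (1 − 0.425993) = 0.430505.
Expected differing sites = pL ≈ 0.430505 × 364 = 156.70382 ≈ 157.

157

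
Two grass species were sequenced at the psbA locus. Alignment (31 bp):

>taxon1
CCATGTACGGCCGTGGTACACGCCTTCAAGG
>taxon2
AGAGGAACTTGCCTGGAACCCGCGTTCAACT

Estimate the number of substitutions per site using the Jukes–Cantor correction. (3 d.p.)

The sequences differ at 13 of 31 sites, so p = 13/31 ≈ 0.419355.
d = −(3/4) ln(1 − 4p/3) = −0.75 ln(1 − 0.55914) = −0.75 ln(0.44086)
  = −0.75 × (-0.819028) = 0.614271 substitutions/site.

0.614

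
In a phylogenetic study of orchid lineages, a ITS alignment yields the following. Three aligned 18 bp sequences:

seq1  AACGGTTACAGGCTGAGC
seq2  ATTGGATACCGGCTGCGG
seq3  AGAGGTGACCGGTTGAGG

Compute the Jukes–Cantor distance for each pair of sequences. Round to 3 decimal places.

seq1–seq2: 6/18 sites differ → p ≈ 0.333333, d = −0.75 ln(1 − 0.444444) = 0.440839 ≈ 0.441.
seq1–seq3: 6/18 sites differ → p ≈ 0.333333, d = −0.75 ln(1 − 0.444444) = 0.440839 ≈ 0.441.
seq2–seq3: 6/18 sites differ → p ≈ 0.333333, d = −0.75 ln(1 − 0.444444) = 0.440839 ≈ 0.441.

d(seq1,seq2) = 0.441, d(seq1,seq3) = 0.441, d(seq2,seq3) = 0.441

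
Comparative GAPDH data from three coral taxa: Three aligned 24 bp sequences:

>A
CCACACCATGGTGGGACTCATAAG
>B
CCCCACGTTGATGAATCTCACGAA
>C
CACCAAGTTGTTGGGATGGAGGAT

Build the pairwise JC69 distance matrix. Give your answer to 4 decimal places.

d(A,B) = 0.6082, d(A,C) = 0.8240, d(B,C) = 0.7083

A–B: 10/24 sites differ → p ≈ 0.416667, d = −0.75 ln(1 − 0.555556) = 0.608198 ≈ 0.6082.
A–C: 12/24 sites differ → p = 0.5, d = −0.75 ln(1 − 0.666667) = 0.823960 ≈ 0.8240.
B–C: 11/24 sites differ → p ≈ 0.458333, d = −0.75 ln(1 − 0.611111) = 0.708346 ≈ 0.7083.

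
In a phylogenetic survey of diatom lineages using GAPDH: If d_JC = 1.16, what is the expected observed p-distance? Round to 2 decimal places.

p = (3/4)(1 − e^(−4d/3)) = 0.75 × (1 − e^(-1.546667)) = 0.75 × (1 − 0.212957) = 0.590282.

0.59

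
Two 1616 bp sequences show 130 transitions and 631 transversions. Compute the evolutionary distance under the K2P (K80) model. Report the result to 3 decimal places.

0.780

P = 130/1616 ≈ 0.080446 and Q = 631/1616 ≈ 0.39047.
Under the Kimura two-parameter model, d = −½ ln(1 − 2P − Q) − ¼ ln(1 − 2Q).
1 − 2P − Q = 0.448638, giving −½ ln(0.448638) = 0.400769.
1 − 2Q = 0.21906, giving −¼ ln(0.21906) = 0.379602.
d = 0.400769 + 0.379602 = 0.780371.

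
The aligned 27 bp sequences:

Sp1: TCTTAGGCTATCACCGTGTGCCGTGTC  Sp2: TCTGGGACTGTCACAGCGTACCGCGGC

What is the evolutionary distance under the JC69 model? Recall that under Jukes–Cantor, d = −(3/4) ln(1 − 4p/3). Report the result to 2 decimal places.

The sequences differ at 9 of 27 sites (4, 5, 7, 10, 15, 17, 20, 24, 26), so p = 9/27 ≈ 0.333333.
d = −(3/4) ln(1 − 4p/3) = −0.75 ln(1 − 0.444444) = −0.75 ln(0.555556)
  = −0.75 × (-0.587786) = 0.440840 substitutions/site.

0.44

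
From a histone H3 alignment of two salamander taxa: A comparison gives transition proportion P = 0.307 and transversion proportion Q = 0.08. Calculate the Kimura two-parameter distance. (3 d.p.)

0.636

Under the Kimura two-parameter model, d = −½ ln(1 − 2P − Q) − ¼ ln(1 − 2Q).
1 − 2P − Q = 0.306, giving −½ ln(0.306) = 0.592085.
1 − 2Q = 0.84, giving −¼ ln(0.84) = 0.043588.
d = 0.592085 + 0.043588 = 0.635673.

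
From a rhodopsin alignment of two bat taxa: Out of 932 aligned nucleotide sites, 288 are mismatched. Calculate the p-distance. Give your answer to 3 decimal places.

0.309

p = 288/932 = 0.309012… ≈ 0.309 (to 3 d.p.).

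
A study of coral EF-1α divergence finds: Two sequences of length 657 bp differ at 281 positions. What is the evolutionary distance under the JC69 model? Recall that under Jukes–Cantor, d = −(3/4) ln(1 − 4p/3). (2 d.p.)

0.63

p = 281/657 ≈ 0.427702.
d = −(3/4) ln(1 − 4p/3) = −0.75 ln(1 − 0.570269) = −0.75 ln(0.429731)
  = −0.75 × (-0.844596) = 0.633447 substitutions/site.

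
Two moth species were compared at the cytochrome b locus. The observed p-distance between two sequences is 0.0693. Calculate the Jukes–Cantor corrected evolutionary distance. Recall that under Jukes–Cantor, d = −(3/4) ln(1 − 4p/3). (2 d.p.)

0.07

d = −(3/4) ln(1 − 4p/3) = −0.75 ln(1 − 0.0924) = −0.75 ln(0.9076)
  = −0.75 × (-0.096952) = 0.072714 substitutions/site.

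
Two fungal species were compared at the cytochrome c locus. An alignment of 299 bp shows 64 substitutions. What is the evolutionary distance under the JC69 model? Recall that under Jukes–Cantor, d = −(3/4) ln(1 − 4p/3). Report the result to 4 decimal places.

p = 64/299 ≈ 0.214047.
d = −(3/4) ln(1 − 4p/3) = −0.75 ln(1 − 0.285396) = −0.75 ln(0.714604)
  = −0.75 × (-0.336027) = 0.252020 substitutions/site.

0.2520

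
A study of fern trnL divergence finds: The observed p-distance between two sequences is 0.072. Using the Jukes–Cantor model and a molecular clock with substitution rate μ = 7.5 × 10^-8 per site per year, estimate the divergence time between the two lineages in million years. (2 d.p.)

0.50

d = −(3/4) ln(1 − 4p/3) = −0.75 ln(1 − 0.096) = −0.75 ln(0.904)
  = −0.75 × (-0.100926) = 0.075695 substitutions/site.
Under a molecular clock d = 2μt, so t = d/(2μ) = 0.075695 / (2 × 7.5 × 10^-8) = 0.50 million years.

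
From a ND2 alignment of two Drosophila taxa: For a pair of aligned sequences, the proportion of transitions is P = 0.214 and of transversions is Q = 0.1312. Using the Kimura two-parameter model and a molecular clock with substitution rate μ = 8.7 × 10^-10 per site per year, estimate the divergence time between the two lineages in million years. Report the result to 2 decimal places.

Under the Kimura two-parameter model, d = −½ ln(1 − 2P − Q) − ¼ ln(1 − 2Q).
1 − 2P − Q = 0.4408, giving −½ ln(0.4408) = 0.409582.
1 − 2Q = 0.7376, giving −¼ ln(0.7376) = 0.076088.
d = 0.409582 + 0.076088 = 0.485670.
Under a molecular clock d = 2μt, so t = d/(2μ) = 0.485670 / (2 × 8.7 × 10^-10) = 279.12 million years.

279.12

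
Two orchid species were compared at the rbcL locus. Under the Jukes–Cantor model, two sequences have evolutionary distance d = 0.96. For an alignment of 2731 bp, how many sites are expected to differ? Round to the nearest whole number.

1479

Invert JC69: p = (3/4)(1 − e^(−4d/3)) = 0.75 × (1 − e^(-1.28)) = 0.75 × (1 − 0.278037) = 0.541472.
Expected differing sites = pL ≈ 0.541472 × 2731 = 1478.760032 ≈ 1479.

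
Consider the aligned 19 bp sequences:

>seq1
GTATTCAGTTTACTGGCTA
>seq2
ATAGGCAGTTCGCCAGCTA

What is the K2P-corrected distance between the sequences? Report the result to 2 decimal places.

Of 19 sites, 5 differences are transitions and 2 are transversions, so P = 5/19 ≈ 0.263158 and Q = 2/19 ≈ 0.105263.
Under the Kimura two-parameter model, d = −½ ln(1 − 2P − Q) − ¼ ln(1 − 2Q).
1 − 2P − Q = 0.368421, giving −½ ln(0.368421) = 0.499264.
1 − 2Q = 0.789474, giving −¼ ln(0.789474) = 0.059097.
d = 0.499264 + 0.059097 = 0.558361.

0.56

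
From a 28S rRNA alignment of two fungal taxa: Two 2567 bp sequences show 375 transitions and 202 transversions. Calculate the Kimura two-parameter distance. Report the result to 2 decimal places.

P = 375/2567 ≈ 0.146085 and Q = 202/2567 ≈ 0.078691.
Under the Kimura two-parameter model, d = −½ ln(1 − 2P − Q) − ¼ ln(1 − 2Q).
1 − 2P − Q = 0.629139, giving −½ ln(0.629139) = 0.231702.
1 − 2Q = 0.842618, giving −¼ ln(0.842618) = 0.042810.
d = 0.231702 + 0.042810 = 0.274512.

0.27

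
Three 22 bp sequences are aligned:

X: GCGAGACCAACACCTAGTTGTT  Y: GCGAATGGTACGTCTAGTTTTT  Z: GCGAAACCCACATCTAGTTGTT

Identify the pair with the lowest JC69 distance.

X and Z

X–Y: 8/22 differ, p = 0.364, d = 0.497.
X–Z: 3/22 differ, p = 0.136, d = 0.151.
Y–Z: 6/22 differ, p = 0.273, d = 0.339.
The smallest distance is between X and Z.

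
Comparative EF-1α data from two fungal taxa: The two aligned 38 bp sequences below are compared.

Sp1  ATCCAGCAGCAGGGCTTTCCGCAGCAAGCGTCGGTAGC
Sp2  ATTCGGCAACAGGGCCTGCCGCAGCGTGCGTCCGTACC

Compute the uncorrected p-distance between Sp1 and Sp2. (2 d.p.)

0.24

The sequences differ at 9 of 38 positions (sites 3, 5, 9, 16, 18, 26, 27, 33, 37).
p = 9/38 = 0.236842… ≈ 0.24 (to 2 d.p.).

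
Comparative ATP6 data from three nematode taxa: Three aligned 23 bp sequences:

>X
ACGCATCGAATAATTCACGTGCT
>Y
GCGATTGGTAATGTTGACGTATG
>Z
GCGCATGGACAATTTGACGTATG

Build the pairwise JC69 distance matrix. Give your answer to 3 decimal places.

X–Y: 12/23 sites differ → p ≈ 0.521739, d = −0.75 ln(1 − 0.695652) = 0.892188 ≈ 0.892.
X–Z: 9/23 sites differ → p ≈ 0.391304, d = −0.75 ln(1 − 0.521739) = 0.553199 ≈ 0.553.
Y–Z: 6/23 sites differ → p ≈ 0.26087, d = −0.75 ln(1 − 0.347827) = 0.320584 ≈ 0.321.

d(X,Y) = 0.892, d(X,Z) = 0.553, d(Y,Z) = 0.321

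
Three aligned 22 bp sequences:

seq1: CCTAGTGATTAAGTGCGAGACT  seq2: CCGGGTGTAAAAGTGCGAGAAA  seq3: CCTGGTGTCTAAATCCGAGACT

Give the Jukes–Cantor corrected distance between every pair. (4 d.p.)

seq1–seq2: 7/22 sites differ → p ≈ 0.318182, d = −0.75 ln(1 − 0.424243) = 0.414052 ≈ 0.4141.
seq1–seq3: 5/22 sites differ → p ≈ 0.227273, d = −0.75 ln(1 − 0.303031) = 0.270761 ≈ 0.2708.
seq2–seq3: 7/22 sites differ → p ≈ 0.318182, d = −0.75 ln(1 − 0.424243) = 0.414052 ≈ 0.4141.

d(seq1,seq2) = 0.4141, d(seq1,seq3) = 0.2708, d(seq2,seq3) = 0.4141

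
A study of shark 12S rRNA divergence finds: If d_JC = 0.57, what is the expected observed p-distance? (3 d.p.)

0.399

p = (3/4)(1 − e^(−4d/3)) = 0.75 × (1 − e^(-0.76)) = 0.75 × (1 − 0.467666) = 0.399251.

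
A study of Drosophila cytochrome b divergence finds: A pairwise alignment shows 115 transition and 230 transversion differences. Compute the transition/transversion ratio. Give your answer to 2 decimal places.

0.50

R = 115/230 = 0.50.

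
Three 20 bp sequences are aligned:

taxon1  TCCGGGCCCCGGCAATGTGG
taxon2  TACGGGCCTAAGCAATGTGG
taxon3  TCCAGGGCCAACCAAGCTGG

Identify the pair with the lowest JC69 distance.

taxon1 and taxon2

taxon1–taxon2: 4/20 differ, p = 0.200, d = 0.233.
taxon1–taxon3: 7/20 differ, p = 0.350, d = 0.471.
taxon2–taxon3: 7/20 differ, p = 0.350, d = 0.471.
The smallest distance is between taxon1 and taxon2.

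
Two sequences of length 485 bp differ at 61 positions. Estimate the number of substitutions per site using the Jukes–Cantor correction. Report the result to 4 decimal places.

0.1377

p = 61/485 ≈ 0.125773.
d = −(3/4) ln(1 − 4p/3) = −0.75 ln(1 − 0.167697) = −0.75 ln(0.832303)
  = −0.75 × (-0.183559) = 0.137669 substitutions/site.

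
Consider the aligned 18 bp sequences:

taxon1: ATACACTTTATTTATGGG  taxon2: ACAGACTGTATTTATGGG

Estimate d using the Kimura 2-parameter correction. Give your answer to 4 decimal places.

Of 18 sites, 1 differences are transitions and 2 are transversions, so P = 1/18 ≈ 0.055556 and Q = 2/18 ≈ 0.111111.
Under the Kimura two-parameter model, d = −½ ln(1 − 2P − Q) − ¼ ln(1 − 2Q).
1 − 2P − Q = 0.777777, giving −½ ln(0.777777) = 0.125658.
1 − 2Q = 0.777778, giving −¼ ln(0.777778) = 0.062829.
d = 0.125658 + 0.062829 = 0.188487.

0.1885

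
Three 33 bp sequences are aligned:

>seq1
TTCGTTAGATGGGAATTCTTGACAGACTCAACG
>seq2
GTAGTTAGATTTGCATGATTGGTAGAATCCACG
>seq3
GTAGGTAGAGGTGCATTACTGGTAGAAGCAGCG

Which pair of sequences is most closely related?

seq2 and seq3

seq1–seq2: 11/33 differ, p = 0.333, d = 0.441.
seq1–seq3: 13/33 differ, p = 0.394, d = 0.559.
seq2–seq3: 8/33 differ, p = 0.242, d = 0.293.
The smallest distance is between seq2 and seq3.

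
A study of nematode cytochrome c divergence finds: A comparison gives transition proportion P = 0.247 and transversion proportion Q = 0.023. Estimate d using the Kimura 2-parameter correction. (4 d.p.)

Under the Kimura two-parameter model, d = −½ ln(1 − 2P − Q) − ¼ ln(1 − 2Q).
1 − 2P − Q = 0.483, giving −½ ln(0.483) = 0.363869.
1 − 2Q = 0.954, giving −¼ ln(0.954) = 0.011773.
d = 0.363869 + 0.011773 = 0.375642.

0.3756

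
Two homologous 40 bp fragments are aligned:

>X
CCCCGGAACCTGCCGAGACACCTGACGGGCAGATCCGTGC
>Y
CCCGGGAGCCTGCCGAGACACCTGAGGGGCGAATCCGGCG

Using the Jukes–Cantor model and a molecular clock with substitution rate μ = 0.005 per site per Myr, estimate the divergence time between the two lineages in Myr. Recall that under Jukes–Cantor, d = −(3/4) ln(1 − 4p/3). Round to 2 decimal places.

The sequences differ at 8 of 40 sites (4, 8, 26, 31, 32, 38, 39, 40), so p = 8/40 = 0.2.
d = −(3/4) ln(1 − 4p/3) = −0.75 ln(1 − 0.266667) = −0.75 ln(0.733333)
  = −0.75 × (-0.310155) = 0.232616 substitutions/site.
Under a molecular clock d = 2μt, so t = d/(2μ) = 0.232616 / (2 × 0.005) = 23.26 Myr.

23.26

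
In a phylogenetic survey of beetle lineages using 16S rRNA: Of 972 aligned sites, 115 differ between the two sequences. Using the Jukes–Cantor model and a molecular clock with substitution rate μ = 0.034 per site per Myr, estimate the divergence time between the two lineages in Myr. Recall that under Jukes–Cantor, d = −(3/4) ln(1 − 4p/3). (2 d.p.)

p = 115/972 ≈ 0.118313.
d = −(3/4) ln(1 − 4p/3) = −0.75 ln(1 − 0.157751) = −0.75 ln(0.842249)
  = −0.75 × (-0.171680) = 0.128760 substitutions/site.
Under a molecular clock d = 2μt, so t = d/(2μ) = 0.128760 / (2 × 0.034) = 1.89 Myr.

1.89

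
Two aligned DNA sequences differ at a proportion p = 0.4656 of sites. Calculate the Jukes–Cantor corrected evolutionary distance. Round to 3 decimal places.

0.727

d = −(3/4) ln(1 − 4p/3) = −0.75 ln(1 − 0.6208) = −0.75 ln(0.3792)
  = −0.75 × (-0.969692) = 0.727269 substitutions/site.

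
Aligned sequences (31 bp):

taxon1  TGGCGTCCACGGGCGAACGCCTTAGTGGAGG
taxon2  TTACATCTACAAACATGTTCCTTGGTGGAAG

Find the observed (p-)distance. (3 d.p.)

0.452

The sequences differ at 14 of 31 positions.
p = 14/31 = 0.451612… ≈ 0.452 (to 3 d.p.).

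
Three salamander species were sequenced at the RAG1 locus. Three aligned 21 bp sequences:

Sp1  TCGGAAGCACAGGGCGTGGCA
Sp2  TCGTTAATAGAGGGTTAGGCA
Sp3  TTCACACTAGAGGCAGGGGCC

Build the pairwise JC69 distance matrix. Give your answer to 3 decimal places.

Sp1–Sp2: 8/21 sites differ → p ≈ 0.380952, d = −0.75 ln(1 − 0.507936) = 0.531860 ≈ 0.532.
Sp1–Sp3: 11/21 sites differ → p ≈ 0.52381, d = −0.75 ln(1 − 0.698413) = 0.899023 ≈ 0.899.
Sp2–Sp3: 10/21 sites differ → p ≈ 0.47619, d = −0.75 ln(1 − 0.63492) = 0.755729 ≈ 0.756.

d(Sp1,Sp2) = 0.532, d(Sp1,Sp3) = 0.899, d(Sp2,Sp3) = 0.756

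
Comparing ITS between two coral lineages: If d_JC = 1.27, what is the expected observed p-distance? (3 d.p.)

p = (3/4)(1 − e^(−4d/3)) = 0.75 × (1 − e^(-1.693333)) = 0.75 × (1 − 0.183906) = 0.612071.

0.612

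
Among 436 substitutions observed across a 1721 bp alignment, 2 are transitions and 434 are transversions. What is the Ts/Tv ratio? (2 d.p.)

R = 2/434 = 0.004608… ≈ 0.00 (to 2 d.p.).

0.00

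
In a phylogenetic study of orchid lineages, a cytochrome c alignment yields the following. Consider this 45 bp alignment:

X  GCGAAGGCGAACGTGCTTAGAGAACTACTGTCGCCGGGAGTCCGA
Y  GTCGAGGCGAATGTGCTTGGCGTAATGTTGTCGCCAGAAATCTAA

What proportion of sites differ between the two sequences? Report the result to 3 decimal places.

0.333

The sequences differ at 15 of 45 positions.
p = 15/45 = 0.333333… ≈ 0.333 (to 3 d.p.).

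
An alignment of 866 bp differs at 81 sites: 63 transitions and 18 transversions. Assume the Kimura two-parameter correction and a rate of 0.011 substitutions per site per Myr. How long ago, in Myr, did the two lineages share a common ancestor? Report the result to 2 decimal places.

P = 63/866 ≈ 0.072748 and Q = 18/866 ≈ 0.020785.
Under the Kimura two-parameter model, d = −½ ln(1 − 2P − Q) − ¼ ln(1 − 2Q).
1 − 2P − Q = 0.833719, giving −½ ln(0.833719) = 0.090929.
1 − 2Q = 0.95843, giving −¼ ln(0.95843) = 0.010615.
d = 0.090929 + 0.010615 = 0.101544.
Under a molecular clock d = 2μt, so t = d/(2μ) = 0.101544 / (2 × 0.011) = 4.62 Myr.

4.62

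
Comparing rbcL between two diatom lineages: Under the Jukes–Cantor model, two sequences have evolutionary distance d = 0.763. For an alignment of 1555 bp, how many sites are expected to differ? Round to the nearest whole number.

Invert JC69: p = (3/4)(1 − e^(−4d/3)) = 0.75 × (1 − e^(-1.017333)) = 0.75 × (1 − 0.361558) = 0.478832.
Expected differing sites = pL ≈ 0.478832 × 1555 = 744.58376 ≈ 745.

745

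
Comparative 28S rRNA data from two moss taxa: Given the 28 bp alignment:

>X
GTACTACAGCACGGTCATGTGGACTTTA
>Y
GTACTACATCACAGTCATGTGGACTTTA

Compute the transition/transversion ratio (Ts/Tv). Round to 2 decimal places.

Transitions are A↔G and C↔T; transversions are all other mismatches.
Transitions: 1. Transversions: 1.
R = 1/1 = 1.00.

1.00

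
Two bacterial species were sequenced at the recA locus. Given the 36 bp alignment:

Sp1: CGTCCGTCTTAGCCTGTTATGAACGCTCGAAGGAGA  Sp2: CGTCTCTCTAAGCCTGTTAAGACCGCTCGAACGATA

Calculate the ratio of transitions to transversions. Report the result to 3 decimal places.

0.167

Transitions are A↔G and C↔T; transversions are all other mismatches.
Transitions: 1. Transversions: 6.
R = 1/6 = 0.166666… ≈ 0.167 (to 3 d.p.).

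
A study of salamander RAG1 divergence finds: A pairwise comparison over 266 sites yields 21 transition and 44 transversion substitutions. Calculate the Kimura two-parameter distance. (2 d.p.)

P = 21/266 ≈ 0.078947 and Q = 44/266 ≈ 0.165414.
Under the Kimura two-parameter model, d = −½ ln(1 − 2P − Q) − ¼ ln(1 − 2Q).
1 − 2P − Q = 0.676692, giving −½ ln(0.676692) = 0.195270.
1 − 2Q = 0.669172, giving −¼ ln(0.669172) = 0.100429.
d = 0.195270 + 0.100429 = 0.295699.

0.30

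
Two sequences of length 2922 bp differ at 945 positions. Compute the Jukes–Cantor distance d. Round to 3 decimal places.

0.423

p = 945/2922 ≈ 0.323409.
d = −(3/4) ln(1 − 4p/3) = −0.75 ln(1 − 0.431212) = −0.75 ln(0.568788)
  = −0.75 × (-0.564247) = 0.423185 substitutions/site.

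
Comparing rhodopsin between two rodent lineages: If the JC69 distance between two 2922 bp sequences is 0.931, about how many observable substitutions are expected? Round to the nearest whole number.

1558

Invert JC69: p = (3/4)(1 − e^(−4d/3)) = 0.75 × (1 − e^(-1.241333)) = 0.75 × (1 − 0.288999) = 0.533251.
Expected differing sites = pL ≈ 0.533251 × 2922 = 1558.159422 ≈ 1558.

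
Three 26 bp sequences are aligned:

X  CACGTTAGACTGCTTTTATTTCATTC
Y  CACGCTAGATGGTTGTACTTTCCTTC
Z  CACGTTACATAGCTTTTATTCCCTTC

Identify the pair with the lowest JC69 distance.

X–Y: 8/26 differ, p = 0.308, d = 0.396.
X–Z: 5/26 differ, p = 0.192, d = 0.222.
Y–Z: 8/26 differ, p = 0.308, d = 0.396.
The smallest distance is between X and Z.

X and Z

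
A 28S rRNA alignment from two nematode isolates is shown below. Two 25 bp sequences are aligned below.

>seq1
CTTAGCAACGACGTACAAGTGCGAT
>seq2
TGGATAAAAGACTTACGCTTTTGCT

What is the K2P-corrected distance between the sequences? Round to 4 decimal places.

0.9132

Of 25 sites, 3 differences are transitions and 10 are transversions, so P = 3/25 = 0.12 and Q = 10/25 = 0.4.
Under the Kimura two-parameter model, d = −½ ln(1 − 2P − Q) − ¼ ln(1 − 2Q).
1 − 2P − Q = 0.36, giving −½ ln(0.36) = 0.510826.
1 − 2Q = 0.2, giving −¼ ln(0.2) = 0.402359.
d = 0.510826 + 0.402359 = 0.913185.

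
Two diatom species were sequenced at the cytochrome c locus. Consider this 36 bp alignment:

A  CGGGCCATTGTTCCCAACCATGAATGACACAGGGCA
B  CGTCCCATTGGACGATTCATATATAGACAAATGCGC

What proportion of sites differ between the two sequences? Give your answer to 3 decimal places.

0.528

The sequences differ at 19 of 36 positions.
p = 19/36 = 0.527777… ≈ 0.528 (to 3 d.p.).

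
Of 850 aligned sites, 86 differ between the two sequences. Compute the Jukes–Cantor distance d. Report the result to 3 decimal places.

p = 86/850 ≈ 0.101176.
d = −(3/4) ln(1 − 4p/3) = −0.75 ln(1 − 0.134901) = −0.75 ln(0.865099)
  = −0.75 × (-0.144911) = 0.108683 substitutions/site.

0.109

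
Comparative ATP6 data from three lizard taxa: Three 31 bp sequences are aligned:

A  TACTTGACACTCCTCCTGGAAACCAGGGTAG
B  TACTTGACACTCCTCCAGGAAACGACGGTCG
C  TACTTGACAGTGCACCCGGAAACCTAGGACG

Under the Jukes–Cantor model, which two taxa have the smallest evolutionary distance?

A and B

A–B: 4/31 differ, p = 0.129, d = 0.142.
A–C: 8/31 differ, p = 0.258, d = 0.316.
B–C: 8/31 differ, p = 0.258, d = 0.316.
The smallest distance is between A and B.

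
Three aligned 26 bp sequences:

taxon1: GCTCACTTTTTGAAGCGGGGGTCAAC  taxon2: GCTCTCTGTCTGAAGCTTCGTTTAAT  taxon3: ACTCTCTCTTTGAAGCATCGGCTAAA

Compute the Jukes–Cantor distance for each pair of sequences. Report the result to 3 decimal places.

d(taxon1,taxon2) = 0.464, d(taxon1,taxon3) = 0.464, d(taxon2,taxon3) = 0.334

taxon1–taxon2: 9/26 sites differ → p ≈ 0.346154, d = −0.75 ln(1 − 0.461539) = 0.464280 ≈ 0.464.
taxon1–taxon3: 9/26 sites differ → p ≈ 0.346154, d = −0.75 ln(1 − 0.461539) = 0.464280 ≈ 0.464.
taxon2–taxon3: 7/26 sites differ → p ≈ 0.269231, d = −0.75 ln(1 − 0.358975) = 0.333515 ≈ 0.334.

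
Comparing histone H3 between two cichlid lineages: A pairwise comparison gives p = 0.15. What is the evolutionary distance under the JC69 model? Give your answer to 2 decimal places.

0.17

d = −(3/4) ln(1 − 4p/3) = −0.75 ln(1 − 0.2) = −0.75 ln(0.8)
  = −0.75 × (-0.223144) = 0.167358 substitutions/site.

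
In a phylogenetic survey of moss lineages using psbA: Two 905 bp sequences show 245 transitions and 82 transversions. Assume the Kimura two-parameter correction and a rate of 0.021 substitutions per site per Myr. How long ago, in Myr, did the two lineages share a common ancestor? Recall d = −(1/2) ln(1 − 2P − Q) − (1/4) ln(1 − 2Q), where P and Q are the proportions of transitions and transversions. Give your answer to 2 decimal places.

13.09

P = 245/905 ≈ 0.270718 and Q = 82/905 ≈ 0.090608.
Under the Kimura two-parameter model, d = −½ ln(1 − 2P − Q) − ¼ ln(1 − 2Q).
1 − 2P − Q = 0.367956, giving −½ ln(0.367956) = 0.499896.
1 − 2Q = 0.818784, giving −¼ ln(0.818784) = 0.049984.
d = 0.499896 + 0.049984 = 0.549880.
Under a molecular clock d = 2μt, so t = d/(2μ) = 0.549880 / (2 × 0.021) = 13.09 Myr.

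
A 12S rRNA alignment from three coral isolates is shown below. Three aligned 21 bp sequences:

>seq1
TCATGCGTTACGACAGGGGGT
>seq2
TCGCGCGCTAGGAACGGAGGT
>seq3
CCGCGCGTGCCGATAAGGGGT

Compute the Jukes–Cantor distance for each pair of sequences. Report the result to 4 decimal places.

d(seq1,seq2) = 0.4408, d(seq1,seq3) = 0.4408, d(seq2,seq3) = 0.6355

seq1–seq2: 7/21 sites differ → p ≈ 0.333333, d = −0.75 ln(1 − 0.444444) = 0.440839 ≈ 0.4408.
seq1–seq3: 7/21 sites differ → p ≈ 0.333333, d = −0.75 ln(1 − 0.444444) = 0.440839 ≈ 0.4408.
seq2–seq3: 9/21 sites differ → p ≈ 0.428571, d = −0.75 ln(1 − 0.571428) = 0.635472 ≈ 0.6355.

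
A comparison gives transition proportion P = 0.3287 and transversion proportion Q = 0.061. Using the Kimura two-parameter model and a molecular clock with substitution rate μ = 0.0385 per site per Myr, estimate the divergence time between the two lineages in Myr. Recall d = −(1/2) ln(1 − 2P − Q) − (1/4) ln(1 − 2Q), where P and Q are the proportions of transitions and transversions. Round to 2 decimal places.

Under the Kimura two-parameter model, d = −½ ln(1 − 2P − Q) − ¼ ln(1 − 2Q).
1 − 2P − Q = 0.2816, giving −½ ln(0.2816) = 0.633634.
1 − 2Q = 0.878, giving −¼ ln(0.878) = 0.032527.
d = 0.633634 + 0.032527 = 0.666161.
Under a molecular clock d = 2μt, so t = d/(2μ) = 0.666161 / (2 × 0.0385) = 8.65 Myr.

8.65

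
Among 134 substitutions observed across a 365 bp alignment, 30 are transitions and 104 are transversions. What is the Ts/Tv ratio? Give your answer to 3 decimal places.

0.288

R = 30/104 = 0.288461… ≈ 0.288 (to 3 d.p.).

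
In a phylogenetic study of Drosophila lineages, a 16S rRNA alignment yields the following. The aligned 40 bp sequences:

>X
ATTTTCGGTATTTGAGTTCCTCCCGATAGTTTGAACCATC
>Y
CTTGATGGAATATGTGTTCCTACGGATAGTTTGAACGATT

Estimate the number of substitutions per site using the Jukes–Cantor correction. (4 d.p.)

0.3426

The sequences differ at 11 of 40 sites, so p = 11/40 = 0.275.
d = −(3/4) ln(1 − 4p/3) = −0.75 ln(1 − 0.366667) = −0.75 ln(0.633333)
  = −0.75 × (-0.456759) = 0.342569 substitutions/site.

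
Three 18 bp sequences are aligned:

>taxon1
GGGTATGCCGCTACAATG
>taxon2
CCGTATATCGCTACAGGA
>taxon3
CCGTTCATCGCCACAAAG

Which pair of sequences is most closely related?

taxon2 and taxon3

taxon1–taxon2: 7/18 differ, p = 0.389, d = 0.548.
taxon1–taxon3: 8/18 differ, p = 0.444, d = 0.673.
taxon2–taxon3: 6/18 differ, p = 0.333, d = 0.441.
The smallest distance is between taxon2 and taxon3.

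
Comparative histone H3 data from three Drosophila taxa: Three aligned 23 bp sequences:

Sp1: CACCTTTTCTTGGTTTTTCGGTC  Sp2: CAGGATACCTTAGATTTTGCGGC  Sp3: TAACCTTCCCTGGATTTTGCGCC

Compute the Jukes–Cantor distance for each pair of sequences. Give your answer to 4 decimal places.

Sp1–Sp2: 10/23 sites differ → p ≈ 0.434783, d = −0.75 ln(1 − 0.579711) = 0.650110 ≈ 0.6501.
Sp1–Sp3: 9/23 sites differ → p ≈ 0.391304, d = −0.75 ln(1 − 0.521739) = 0.553199 ≈ 0.5532.
Sp2–Sp3: 8/23 sites differ → p ≈ 0.347826, d = −0.75 ln(1 − 0.463768) = 0.467391 ≈ 0.4674.

d(Sp1,Sp2) = 0.6501, d(Sp1,Sp3) = 0.5532, d(Sp2,Sp3) = 0.4674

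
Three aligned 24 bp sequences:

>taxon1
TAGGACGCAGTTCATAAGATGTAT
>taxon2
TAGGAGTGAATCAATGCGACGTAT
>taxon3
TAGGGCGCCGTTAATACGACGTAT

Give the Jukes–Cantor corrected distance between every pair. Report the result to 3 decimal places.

d(taxon1,taxon2) = 0.520, d(taxon1,taxon3) = 0.244, d(taxon2,taxon3) = 0.441

taxon1–taxon2: 9/24 sites differ → p = 0.375, d = −0.75 ln(1 − 0.5) = 0.519860 ≈ 0.520.
taxon1–taxon3: 5/24 sites differ → p ≈ 0.208333, d = −0.75 ln(1 − 0.277777) = 0.244066 ≈ 0.244.
taxon2–taxon3: 8/24 sites differ → p ≈ 0.333333, d = −0.75 ln(1 − 0.444444) = 0.440839 ≈ 0.441.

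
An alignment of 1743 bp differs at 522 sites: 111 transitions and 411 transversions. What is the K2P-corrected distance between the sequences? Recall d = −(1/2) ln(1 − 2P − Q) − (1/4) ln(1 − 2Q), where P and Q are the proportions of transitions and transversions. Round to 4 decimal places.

0.3851

P = 111/1743 ≈ 0.063683 and Q = 411/1743 ≈ 0.2358.
Under the Kimura two-parameter model, d = −½ ln(1 − 2P − Q) − ¼ ln(1 − 2Q).
1 − 2P − Q = 0.636834, giving −½ ln(0.636834) = 0.225623.
1 − 2Q = 0.5284, giving −¼ ln(0.5284) = 0.159475.
d = 0.225623 + 0.159475 = 0.385098.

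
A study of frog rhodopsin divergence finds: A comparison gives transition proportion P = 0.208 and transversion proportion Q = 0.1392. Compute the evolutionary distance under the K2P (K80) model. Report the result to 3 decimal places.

0.487

Under the Kimura two-parameter model, d = −½ ln(1 − 2P − Q) − ¼ ln(1 − 2Q).
1 − 2P − Q = 0.4448, giving −½ ln(0.4448) = 0.405065.
1 − 2Q = 0.7216, giving −¼ ln(0.7216) = 0.081571.
d = 0.405065 + 0.081571 = 0.486636.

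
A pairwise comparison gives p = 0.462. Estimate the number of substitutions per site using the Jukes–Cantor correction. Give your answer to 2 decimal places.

d = −(3/4) ln(1 − 4p/3) = −0.75 ln(1 − 0.616) = −0.75 ln(0.384)
  = −0.75 × (-0.957113) = 0.717835 substitutions/site.

0.72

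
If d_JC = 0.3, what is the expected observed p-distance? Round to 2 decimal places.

p = (3/4)(1 − e^(−4d/3)) = 0.75 × (1 − e^(-0.4)) = 0.75 × (1 − 0.670320) = 0.247260.

0.25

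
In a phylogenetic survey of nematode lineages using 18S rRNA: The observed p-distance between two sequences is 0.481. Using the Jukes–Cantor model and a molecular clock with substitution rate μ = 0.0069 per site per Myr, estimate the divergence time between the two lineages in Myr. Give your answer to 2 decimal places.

d = −(3/4) ln(1 − 4p/3) = −0.75 ln(1 − 0.641333) = −0.75 ln(0.358667)
  = −0.75 × (-1.025361) = 0.769021 substitutions/site.
Under a molecular clock d = 2μt, so t = d/(2μ) = 0.769021 / (2 × 0.0069) = 55.73 Myr.

55.73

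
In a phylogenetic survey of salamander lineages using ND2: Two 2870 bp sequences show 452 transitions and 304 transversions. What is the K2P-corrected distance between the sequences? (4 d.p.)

0.3327

P = 452/2870 ≈ 0.157491 and Q = 304/2870 ≈ 0.105923.
Under the Kimura two-parameter model, d = −½ ln(1 − 2P − Q) − ¼ ln(1 − 2Q).
1 − 2P − Q = 0.579095, giving −½ ln(0.579095) = 0.273144.
1 − 2Q = 0.788154, giving −¼ ln(0.788154) = 0.059515.
d = 0.273144 + 0.059515 = 0.332659.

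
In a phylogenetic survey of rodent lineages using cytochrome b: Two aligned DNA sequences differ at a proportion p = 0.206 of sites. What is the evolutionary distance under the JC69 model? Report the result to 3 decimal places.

d = −(3/4) ln(1 − 4p/3) = −0.75 ln(1 − 0.274667) = −0.75 ln(0.725333)
  = −0.75 × (-0.321124) = 0.240843 substitutions/site.

0.241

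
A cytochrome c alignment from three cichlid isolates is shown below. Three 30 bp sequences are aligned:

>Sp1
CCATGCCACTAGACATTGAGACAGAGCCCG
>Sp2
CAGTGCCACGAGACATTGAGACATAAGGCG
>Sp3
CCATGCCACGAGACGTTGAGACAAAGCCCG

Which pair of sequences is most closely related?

Sp1 and Sp3

Sp1–Sp2: 7/30 differ, p = 0.233, d = 0.280.
Sp1–Sp3: 3/30 differ, p = 0.100, d = 0.107.
Sp2–Sp3: 7/30 differ, p = 0.233, d = 0.280.
The smallest distance is between Sp1 and Sp3.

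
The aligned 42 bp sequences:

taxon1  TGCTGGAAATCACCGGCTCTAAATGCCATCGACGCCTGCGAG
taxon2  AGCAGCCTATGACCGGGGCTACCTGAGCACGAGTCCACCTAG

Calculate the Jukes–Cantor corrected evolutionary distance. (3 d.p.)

0.693

The sequences differ at 19 of 42 sites, so p = 19/42 ≈ 0.452381.
d = −(3/4) ln(1 − 4p/3) = −0.75 ln(1 − 0.603175) = −0.75 ln(0.396825)
  = −0.75 × (-0.924260) = 0.693195 substitutions/site.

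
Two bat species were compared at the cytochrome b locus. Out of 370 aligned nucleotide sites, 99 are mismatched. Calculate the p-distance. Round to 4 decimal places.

p = 99/370 = 0.267567… ≈ 0.2676 (to 4 d.p.).

0.2676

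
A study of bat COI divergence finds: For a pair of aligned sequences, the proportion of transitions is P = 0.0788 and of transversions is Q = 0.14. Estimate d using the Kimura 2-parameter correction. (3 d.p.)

Under the Kimura two-parameter model, d = −½ ln(1 − 2P − Q) − ¼ ln(1 − 2Q).
1 − 2P − Q = 0.7024, giving −½ ln(0.7024) = 0.176626.
1 − 2Q = 0.72, giving −¼ ln(0.72) = 0.082126.
d = 0.176626 + 0.082126 = 0.258752.

0.259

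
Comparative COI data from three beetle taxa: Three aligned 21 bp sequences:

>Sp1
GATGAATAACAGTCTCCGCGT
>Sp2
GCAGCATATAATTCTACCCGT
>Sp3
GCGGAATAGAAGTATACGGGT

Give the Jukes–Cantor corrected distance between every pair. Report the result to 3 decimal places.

d(Sp1,Sp2) = 0.532, d(Sp1,Sp3) = 0.441, d(Sp2,Sp3) = 0.441

Sp1–Sp2: 8/21 sites differ → p ≈ 0.380952, d = −0.75 ln(1 − 0.507936) = 0.531860 ≈ 0.532.
Sp1–Sp3: 7/21 sites differ → p ≈ 0.333333, d = −0.75 ln(1 − 0.444444) = 0.440839 ≈ 0.441.
Sp2–Sp3: 7/21 sites differ → p ≈ 0.333333, d = −0.75 ln(1 − 0.444444) = 0.440839 ≈ 0.441.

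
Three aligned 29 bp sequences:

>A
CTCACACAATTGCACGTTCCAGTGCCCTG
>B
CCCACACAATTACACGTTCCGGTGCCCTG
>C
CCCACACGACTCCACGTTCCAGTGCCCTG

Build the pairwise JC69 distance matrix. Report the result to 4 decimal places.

d(A,B) = 0.1113, d(A,C) = 0.1524, d(B,C) = 0.1524

A–B: 3/29 sites differ → p ≈ 0.103448, d = −0.75 ln(1 − 0.137931) = 0.111315 ≈ 0.1113.
A–C: 4/29 sites differ → p ≈ 0.137931, d = −0.75 ln(1 − 0.183908) = 0.152421 ≈ 0.1524.
B–C: 4/29 sites differ → p ≈ 0.137931, d = −0.75 ln(1 − 0.183908) = 0.152421 ≈ 0.1524.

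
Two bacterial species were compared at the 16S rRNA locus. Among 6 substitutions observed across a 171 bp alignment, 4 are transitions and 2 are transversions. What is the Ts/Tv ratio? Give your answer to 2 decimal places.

R = 4/2 = 2.00.

2.00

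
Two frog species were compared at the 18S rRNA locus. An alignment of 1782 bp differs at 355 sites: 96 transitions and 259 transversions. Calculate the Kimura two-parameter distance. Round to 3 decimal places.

0.232

P = 96/1782 ≈ 0.053872 and Q = 259/1782 ≈ 0.145342.
Under the Kimura two-parameter model, d = −½ ln(1 − 2P − Q) − ¼ ln(1 − 2Q).
1 − 2P − Q = 0.746914, giving −½ ln(0.746914) = 0.145903.
1 − 2Q = 0.709316, giving −¼ ln(0.709316) = 0.085864.
d = 0.145903 + 0.085864 = 0.231767.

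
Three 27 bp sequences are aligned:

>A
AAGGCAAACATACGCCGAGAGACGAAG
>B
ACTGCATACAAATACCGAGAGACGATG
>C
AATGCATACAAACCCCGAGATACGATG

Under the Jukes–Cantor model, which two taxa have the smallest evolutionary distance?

B and C

A–B: 7/27 differ, p = 0.259, d = 0.318.
A–C: 6/27 differ, p = 0.222, d = 0.264.
B–C: 4/27 differ, p = 0.148, d = 0.165.
The smallest distance is between B and C.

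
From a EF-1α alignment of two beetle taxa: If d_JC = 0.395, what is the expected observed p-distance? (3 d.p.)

p = (3/4)(1 − e^(−4d/3)) = 0.75 × (1 − e^(-0.526667)) = 0.75 × (1 − 0.590570) = 0.307073.

0.307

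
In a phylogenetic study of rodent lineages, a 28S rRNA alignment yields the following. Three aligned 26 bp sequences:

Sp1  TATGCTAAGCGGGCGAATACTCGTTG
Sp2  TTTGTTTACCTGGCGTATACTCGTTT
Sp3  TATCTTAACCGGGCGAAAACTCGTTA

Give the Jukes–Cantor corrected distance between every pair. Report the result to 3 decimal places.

Sp1–Sp2: 7/26 sites differ → p ≈ 0.269231, d = −0.75 ln(1 − 0.358975) = 0.333515 ≈ 0.334.
Sp1–Sp3: 5/26 sites differ → p ≈ 0.192308, d = −0.75 ln(1 − 0.256411) = 0.222200 ≈ 0.222.
Sp2–Sp3: 7/26 sites differ → p ≈ 0.269231, d = −0.75 ln(1 − 0.358975) = 0.333515 ≈ 0.334.

d(Sp1,Sp2) = 0.334, d(Sp1,Sp3) = 0.222, d(Sp2,Sp3) = 0.334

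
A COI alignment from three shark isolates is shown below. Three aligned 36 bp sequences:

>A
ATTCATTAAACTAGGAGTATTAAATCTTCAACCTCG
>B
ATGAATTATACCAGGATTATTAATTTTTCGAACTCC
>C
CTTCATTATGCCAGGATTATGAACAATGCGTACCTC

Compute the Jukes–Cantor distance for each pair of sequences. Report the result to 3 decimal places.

d(A,B) = 0.347, d(A,C) = 0.673, d(B,C) = 0.441

A–B: 10/36 sites differ → p ≈ 0.277778, d = −0.75 ln(1 − 0.370371) = 0.346968 ≈ 0.347.
A–C: 16/36 sites differ → p ≈ 0.444444, d = −0.75 ln(1 − 0.592592) = 0.673455 ≈ 0.673.
B–C: 12/36 sites differ → p ≈ 0.333333, d = −0.75 ln(1 − 0.444444) = 0.440839 ≈ 0.441.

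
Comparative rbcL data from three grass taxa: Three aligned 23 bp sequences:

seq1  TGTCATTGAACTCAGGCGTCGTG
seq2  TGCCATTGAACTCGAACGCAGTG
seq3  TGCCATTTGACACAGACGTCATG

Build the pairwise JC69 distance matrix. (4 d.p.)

d(seq1,seq2) = 0.3206, d(seq1,seq3) = 0.3206, d(seq2,seq3) = 0.4674

seq1–seq2: 6/23 sites differ → p ≈ 0.26087, d = −0.75 ln(1 − 0.347827) = 0.320584 ≈ 0.3206.
seq1–seq3: 6/23 sites differ → p ≈ 0.26087, d = −0.75 ln(1 − 0.347827) = 0.320584 ≈ 0.3206.
seq2–seq3: 8/23 sites differ → p ≈ 0.347826, d = −0.75 ln(1 − 0.463768) = 0.467391 ≈ 0.4674.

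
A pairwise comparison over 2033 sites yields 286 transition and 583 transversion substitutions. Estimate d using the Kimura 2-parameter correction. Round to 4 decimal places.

P = 286/2033 ≈ 0.140679 and Q = 583/2033 ≈ 0.286768.
Under the Kimura two-parameter model, d = −½ ln(1 − 2P − Q) − ¼ ln(1 − 2Q).
1 − 2P − Q = 0.431874, giving −½ ln(0.431874) = 0.419811.
1 − 2Q = 0.426464, giving −¼ ln(0.426464) = 0.213057.
d = 0.419811 + 0.213057 = 0.632868.

0.6329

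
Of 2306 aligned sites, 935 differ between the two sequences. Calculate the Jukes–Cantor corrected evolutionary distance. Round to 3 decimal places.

p = 935/2306 ≈ 0.405464.
d = −(3/4) ln(1 − 4p/3) = −0.75 ln(1 − 0.540619) = −0.75 ln(0.459381)
  = −0.75 × (-0.777875) = 0.583406 substitutions/site.

0.583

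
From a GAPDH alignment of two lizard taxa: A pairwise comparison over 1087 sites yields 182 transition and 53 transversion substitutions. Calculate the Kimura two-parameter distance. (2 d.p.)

0.27

P = 182/1087 ≈ 0.167433 and Q = 53/1087 ≈ 0.048758.
Under the Kimura two-parameter model, d = −½ ln(1 − 2P − Q) − ¼ ln(1 − 2Q).
1 − 2P − Q = 0.616376, giving −½ ln(0.616376) = 0.241949.
1 − 2Q = 0.902484, giving −¼ ln(0.902484) = 0.025651.
d = 0.241949 + 0.025651 = 0.267600.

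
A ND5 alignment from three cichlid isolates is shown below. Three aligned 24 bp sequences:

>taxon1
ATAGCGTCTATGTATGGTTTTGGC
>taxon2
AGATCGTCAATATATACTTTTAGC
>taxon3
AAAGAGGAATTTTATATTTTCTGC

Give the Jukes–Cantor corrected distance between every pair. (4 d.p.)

taxon1–taxon2: 7/24 sites differ → p ≈ 0.291667, d = −0.75 ln(1 − 0.388889) = 0.369358 ≈ 0.3694.
taxon1–taxon3: 11/24 sites differ → p ≈ 0.458333, d = −0.75 ln(1 − 0.611111) = 0.708346 ≈ 0.7083.
taxon2–taxon3: 10/24 sites differ → p ≈ 0.416667, d = −0.75 ln(1 − 0.555556) = 0.608198 ≈ 0.6082.

d(taxon1,taxon2) = 0.3694, d(taxon1,taxon3) = 0.7083, d(taxon2,taxon3) = 0.6082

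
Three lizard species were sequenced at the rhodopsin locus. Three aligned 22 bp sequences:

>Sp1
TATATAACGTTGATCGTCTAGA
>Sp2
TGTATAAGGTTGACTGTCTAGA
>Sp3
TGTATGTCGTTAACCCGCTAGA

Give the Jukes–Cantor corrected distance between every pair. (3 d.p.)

Sp1–Sp2: 4/22 sites differ → p ≈ 0.181818, d = −0.75 ln(1 − 0.242424) = 0.208224 ≈ 0.208.
Sp1–Sp3: 7/22 sites differ → p ≈ 0.318182, d = −0.75 ln(1 − 0.424243) = 0.414052 ≈ 0.414.
Sp2–Sp3: 7/22 sites differ → p ≈ 0.318182, d = −0.75 ln(1 − 0.424243) = 0.414052 ≈ 0.414.

d(Sp1,Sp2) = 0.208, d(Sp1,Sp3) = 0.414, d(Sp2,Sp3) = 0.414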